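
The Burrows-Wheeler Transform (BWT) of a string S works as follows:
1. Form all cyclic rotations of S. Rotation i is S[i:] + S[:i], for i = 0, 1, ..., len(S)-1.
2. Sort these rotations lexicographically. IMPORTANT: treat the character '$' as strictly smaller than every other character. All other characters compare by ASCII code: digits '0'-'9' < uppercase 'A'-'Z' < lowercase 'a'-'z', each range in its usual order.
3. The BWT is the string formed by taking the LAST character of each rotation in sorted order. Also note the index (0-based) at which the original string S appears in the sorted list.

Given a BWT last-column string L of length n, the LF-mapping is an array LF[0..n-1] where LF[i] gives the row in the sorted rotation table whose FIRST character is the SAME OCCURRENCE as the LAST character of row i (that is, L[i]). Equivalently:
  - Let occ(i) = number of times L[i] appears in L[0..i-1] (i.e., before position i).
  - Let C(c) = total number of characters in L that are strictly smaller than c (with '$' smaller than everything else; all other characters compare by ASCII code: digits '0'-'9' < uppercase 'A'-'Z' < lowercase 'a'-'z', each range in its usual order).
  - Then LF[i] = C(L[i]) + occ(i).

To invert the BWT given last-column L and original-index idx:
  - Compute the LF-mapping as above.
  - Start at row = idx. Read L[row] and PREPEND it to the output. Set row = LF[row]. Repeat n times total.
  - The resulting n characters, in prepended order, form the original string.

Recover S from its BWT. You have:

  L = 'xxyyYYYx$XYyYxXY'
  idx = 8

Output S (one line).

LF mapping: 9 10 13 14 3 4 5 11 0 1 6 15 7 12 2 8
Walk LF starting at row 8, prepending L[row]:
  step 1: row=8, L[8]='$', prepend. Next row=LF[8]=0
  step 2: row=0, L[0]='x', prepend. Next row=LF[0]=9
  step 3: row=9, L[9]='X', prepend. Next row=LF[9]=1
  step 4: row=1, L[1]='x', prepend. Next row=LF[1]=10
  step 5: row=10, L[10]='Y', prepend. Next row=LF[10]=6
  step 6: row=6, L[6]='Y', prepend. Next row=LF[6]=5
  step 7: row=5, L[5]='Y', prepend. Next row=LF[5]=4
  step 8: row=4, L[4]='Y', prepend. Next row=LF[4]=3
  step 9: row=3, L[3]='y', prepend. Next row=LF[3]=14
  step 10: row=14, L[14]='X', prepend. Next row=LF[14]=2
  step 11: row=2, L[2]='y', prepend. Next row=LF[2]=13
  step 12: row=13, L[13]='x', prepend. Next row=LF[13]=12
  step 13: row=12, L[12]='Y', prepend. Next row=LF[12]=7
  step 14: row=7, L[7]='x', prepend. Next row=LF[7]=11
  step 15: row=11, L[11]='y', prepend. Next row=LF[11]=15
  step 16: row=15, L[15]='Y', prepend. Next row=LF[15]=8
Reversed output: YyxYxyXyYYYYxXx$

Answer: YyxYxyXyYYYYxXx$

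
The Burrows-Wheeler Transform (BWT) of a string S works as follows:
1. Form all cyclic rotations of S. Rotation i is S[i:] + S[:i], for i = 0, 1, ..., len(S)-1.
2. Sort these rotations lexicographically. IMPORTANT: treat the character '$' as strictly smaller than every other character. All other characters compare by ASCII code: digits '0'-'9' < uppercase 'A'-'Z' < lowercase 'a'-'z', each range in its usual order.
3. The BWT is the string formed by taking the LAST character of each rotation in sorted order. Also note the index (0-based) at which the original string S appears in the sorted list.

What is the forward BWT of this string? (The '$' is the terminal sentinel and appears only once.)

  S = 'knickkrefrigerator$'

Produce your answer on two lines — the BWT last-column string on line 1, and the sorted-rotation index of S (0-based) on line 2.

Answer: rrirgeinrc$kktoekfa
10

Derivation:
All 19 rotations (rotation i = S[i:]+S[:i]):
  rot[0] = knickkrefrigerator$
  rot[1] = nickkrefrigerator$k
  rot[2] = ickkrefrigerator$kn
  rot[3] = ckkrefrigerator$kni
  rot[4] = kkrefrigerator$knic
  rot[5] = krefrigerator$knick
  rot[6] = refrigerator$knickk
  rot[7] = efrigerator$knickkr
  rot[8] = frigerator$knickkre
  rot[9] = rigerator$knickkref
  rot[10] = igerator$knickkrefr
  rot[11] = gerator$knickkrefri
  rot[12] = erator$knickkrefrig
  rot[13] = rator$knickkrefrige
  rot[14] = ator$knickkrefriger
  rot[15] = tor$knickkrefrigera
  rot[16] = or$knickkrefrigerat
  rot[17] = r$knickkrefrigerato
  rot[18] = $knickkrefrigerator
Sorted (with $ < everything):
  sorted[0] = $knickkrefrigerator  (last char: 'r')
  sorted[1] = ator$knickkrefriger  (last char: 'r')
  sorted[2] = ckkrefrigerator$kni  (last char: 'i')
  sorted[3] = efrigerator$knickkr  (last char: 'r')
  sorted[4] = erator$knickkrefrig  (last char: 'g')
  sorted[5] = frigerator$knickkre  (last char: 'e')
  sorted[6] = gerator$knickkrefri  (last char: 'i')
  sorted[7] = ickkrefrigerator$kn  (last char: 'n')
  sorted[8] = igerator$knickkrefr  (last char: 'r')
  sorted[9] = kkrefrigerator$knic  (last char: 'c')
  sorted[10] = knickkrefrigerator$  (last char: '$')
  sorted[11] = krefrigerator$knick  (last char: 'k')
  sorted[12] = nickkrefrigerator$k  (last char: 'k')
  sorted[13] = or$knickkrefrigerat  (last char: 't')
  sorted[14] = r$knickkrefrigerato  (last char: 'o')
  sorted[15] = rator$knickkrefrige  (last char: 'e')
  sorted[16] = refrigerator$knickk  (last char: 'k')
  sorted[17] = rigerator$knickkref  (last char: 'f')
  sorted[18] = tor$knickkrefrigera  (last char: 'a')
Last column: rrirgeinrc$kktoekfa
Original string S is at sorted index 10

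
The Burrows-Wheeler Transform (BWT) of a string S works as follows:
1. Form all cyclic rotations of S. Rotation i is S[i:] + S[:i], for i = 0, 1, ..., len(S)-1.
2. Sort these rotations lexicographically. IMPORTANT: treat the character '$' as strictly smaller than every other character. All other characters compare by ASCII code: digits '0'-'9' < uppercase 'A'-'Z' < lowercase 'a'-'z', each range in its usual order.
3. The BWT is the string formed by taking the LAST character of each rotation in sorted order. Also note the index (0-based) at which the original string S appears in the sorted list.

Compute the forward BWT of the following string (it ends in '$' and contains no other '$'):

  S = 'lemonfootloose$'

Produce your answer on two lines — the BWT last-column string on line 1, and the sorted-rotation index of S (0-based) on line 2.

Answer: esln$teomlfoooo
4

Derivation:
All 15 rotations (rotation i = S[i:]+S[:i]):
  rot[0] = lemonfootloose$
  rot[1] = emonfootloose$l
  rot[2] = monfootloose$le
  rot[3] = onfootloose$lem
  rot[4] = nfootloose$lemo
  rot[5] = footloose$lemon
  rot[6] = ootloose$lemonf
  rot[7] = otloose$lemonfo
  rot[8] = tloose$lemonfoo
  rot[9] = loose$lemonfoot
  rot[10] = oose$lemonfootl
  rot[11] = ose$lemonfootlo
  rot[12] = se$lemonfootloo
  rot[13] = e$lemonfootloos
  rot[14] = $lemonfootloose
Sorted (with $ < everything):
  sorted[0] = $lemonfootloose  (last char: 'e')
  sorted[1] = e$lemonfootloos  (last char: 's')
  sorted[2] = emonfootloose$l  (last char: 'l')
  sorted[3] = footloose$lemon  (last char: 'n')
  sorted[4] = lemonfootloose$  (last char: '$')
  sorted[5] = loose$lemonfoot  (last char: 't')
  sorted[6] = monfootloose$le  (last char: 'e')
  sorted[7] = nfootloose$lemo  (last char: 'o')
  sorted[8] = onfootloose$lem  (last char: 'm')
  sorted[9] = oose$lemonfootl  (last char: 'l')
  sorted[10] = ootloose$lemonf  (last char: 'f')
  sorted[11] = ose$lemonfootlo  (last char: 'o')
  sorted[12] = otloose$lemonfo  (last char: 'o')
  sorted[13] = se$lemonfootloo  (last char: 'o')
  sorted[14] = tloose$lemonfoo  (last char: 'o')
Last column: esln$teomlfoooo
Original string S is at sorted index 4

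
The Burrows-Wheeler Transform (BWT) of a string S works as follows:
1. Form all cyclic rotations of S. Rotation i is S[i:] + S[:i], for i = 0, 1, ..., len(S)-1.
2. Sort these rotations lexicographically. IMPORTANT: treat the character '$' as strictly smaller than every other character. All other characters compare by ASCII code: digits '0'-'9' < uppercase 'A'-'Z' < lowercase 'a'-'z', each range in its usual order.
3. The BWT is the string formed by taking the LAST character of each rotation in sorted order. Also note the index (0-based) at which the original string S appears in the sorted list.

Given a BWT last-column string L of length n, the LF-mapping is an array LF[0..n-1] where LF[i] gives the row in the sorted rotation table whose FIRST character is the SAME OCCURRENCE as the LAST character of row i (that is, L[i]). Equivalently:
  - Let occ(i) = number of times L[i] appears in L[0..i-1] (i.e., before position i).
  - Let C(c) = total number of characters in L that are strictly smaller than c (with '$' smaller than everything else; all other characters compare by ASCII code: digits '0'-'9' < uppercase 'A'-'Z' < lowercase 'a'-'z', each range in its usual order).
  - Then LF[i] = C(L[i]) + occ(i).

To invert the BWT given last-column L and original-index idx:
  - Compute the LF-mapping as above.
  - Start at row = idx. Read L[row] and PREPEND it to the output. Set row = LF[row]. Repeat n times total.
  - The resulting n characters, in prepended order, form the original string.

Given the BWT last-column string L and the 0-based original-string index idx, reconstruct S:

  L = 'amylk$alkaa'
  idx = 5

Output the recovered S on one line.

LF mapping: 1 9 10 7 5 0 2 8 6 3 4
Walk LF starting at row 5, prepending L[row]:
  step 1: row=5, L[5]='$', prepend. Next row=LF[5]=0
  step 2: row=0, L[0]='a', prepend. Next row=LF[0]=1
  step 3: row=1, L[1]='m', prepend. Next row=LF[1]=9
  step 4: row=9, L[9]='a', prepend. Next row=LF[9]=3
  step 5: row=3, L[3]='l', prepend. Next row=LF[3]=7
  step 6: row=7, L[7]='l', prepend. Next row=LF[7]=8
  step 7: row=8, L[8]='k', prepend. Next row=LF[8]=6
  step 8: row=6, L[6]='a', prepend. Next row=LF[6]=2
  step 9: row=2, L[2]='y', prepend. Next row=LF[2]=10
  step 10: row=10, L[10]='a', prepend. Next row=LF[10]=4
  step 11: row=4, L[4]='k', prepend. Next row=LF[4]=5
Reversed output: kayakllama$

Answer: kayakllama$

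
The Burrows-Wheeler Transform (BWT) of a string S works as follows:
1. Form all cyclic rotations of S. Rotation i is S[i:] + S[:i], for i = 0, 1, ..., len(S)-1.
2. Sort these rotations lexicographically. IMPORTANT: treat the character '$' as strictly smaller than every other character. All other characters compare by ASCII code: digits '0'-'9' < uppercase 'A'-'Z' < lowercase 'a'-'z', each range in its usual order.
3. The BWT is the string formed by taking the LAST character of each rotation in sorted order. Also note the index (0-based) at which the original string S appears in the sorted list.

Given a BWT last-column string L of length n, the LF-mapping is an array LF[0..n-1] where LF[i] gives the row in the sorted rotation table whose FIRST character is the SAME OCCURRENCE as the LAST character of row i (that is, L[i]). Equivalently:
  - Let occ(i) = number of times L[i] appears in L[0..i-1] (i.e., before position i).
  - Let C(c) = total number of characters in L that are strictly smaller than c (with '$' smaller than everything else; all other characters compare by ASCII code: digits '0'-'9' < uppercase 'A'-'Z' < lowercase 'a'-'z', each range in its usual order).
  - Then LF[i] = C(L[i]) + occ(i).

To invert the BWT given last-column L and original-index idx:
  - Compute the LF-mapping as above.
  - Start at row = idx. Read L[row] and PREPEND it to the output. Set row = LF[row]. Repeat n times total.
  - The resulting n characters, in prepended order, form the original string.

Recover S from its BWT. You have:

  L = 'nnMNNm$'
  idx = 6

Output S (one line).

LF mapping: 5 6 1 2 3 4 0
Walk LF starting at row 6, prepending L[row]:
  step 1: row=6, L[6]='$', prepend. Next row=LF[6]=0
  step 2: row=0, L[0]='n', prepend. Next row=LF[0]=5
  step 3: row=5, L[5]='m', prepend. Next row=LF[5]=4
  step 4: row=4, L[4]='N', prepend. Next row=LF[4]=3
  step 5: row=3, L[3]='N', prepend. Next row=LF[3]=2
  step 6: row=2, L[2]='M', prepend. Next row=LF[2]=1
  step 7: row=1, L[1]='n', prepend. Next row=LF[1]=6
Reversed output: nMNNmn$

Answer: nMNNmn$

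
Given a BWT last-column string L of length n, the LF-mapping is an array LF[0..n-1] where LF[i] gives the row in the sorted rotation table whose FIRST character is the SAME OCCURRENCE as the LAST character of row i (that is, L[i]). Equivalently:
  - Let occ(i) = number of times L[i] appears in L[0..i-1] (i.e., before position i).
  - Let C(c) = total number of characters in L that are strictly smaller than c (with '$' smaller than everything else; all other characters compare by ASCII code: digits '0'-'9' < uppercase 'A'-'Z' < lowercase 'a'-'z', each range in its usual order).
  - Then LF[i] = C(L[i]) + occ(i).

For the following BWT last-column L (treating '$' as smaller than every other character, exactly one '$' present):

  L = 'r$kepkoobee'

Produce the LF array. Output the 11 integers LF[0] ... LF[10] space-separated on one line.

Char counts: '$':1, 'b':1, 'e':3, 'k':2, 'o':2, 'p':1, 'r':1
C (first-col start): C('$')=0, C('b')=1, C('e')=2, C('k')=5, C('o')=7, C('p')=9, C('r')=10
L[0]='r': occ=0, LF[0]=C('r')+0=10+0=10
L[1]='$': occ=0, LF[1]=C('$')+0=0+0=0
L[2]='k': occ=0, LF[2]=C('k')+0=5+0=5
L[3]='e': occ=0, LF[3]=C('e')+0=2+0=2
L[4]='p': occ=0, LF[4]=C('p')+0=9+0=9
L[5]='k': occ=1, LF[5]=C('k')+1=5+1=6
L[6]='o': occ=0, LF[6]=C('o')+0=7+0=7
L[7]='o': occ=1, LF[7]=C('o')+1=7+1=8
L[8]='b': occ=0, LF[8]=C('b')+0=1+0=1
L[9]='e': occ=1, LF[9]=C('e')+1=2+1=3
L[10]='e': occ=2, LF[10]=C('e')+2=2+2=4

Answer: 10 0 5 2 9 6 7 8 1 3 4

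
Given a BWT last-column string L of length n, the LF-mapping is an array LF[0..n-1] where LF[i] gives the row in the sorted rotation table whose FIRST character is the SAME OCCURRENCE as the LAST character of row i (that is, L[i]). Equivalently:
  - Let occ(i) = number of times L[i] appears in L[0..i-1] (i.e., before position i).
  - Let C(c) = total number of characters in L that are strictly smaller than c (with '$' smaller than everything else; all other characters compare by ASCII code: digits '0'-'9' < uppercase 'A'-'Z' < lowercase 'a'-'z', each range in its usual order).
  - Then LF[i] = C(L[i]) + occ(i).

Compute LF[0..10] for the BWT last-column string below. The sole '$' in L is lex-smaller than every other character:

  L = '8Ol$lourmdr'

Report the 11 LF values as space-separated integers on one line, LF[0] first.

Answer: 1 2 4 0 5 7 10 8 6 3 9

Derivation:
Char counts: '$':1, '8':1, 'O':1, 'd':1, 'l':2, 'm':1, 'o':1, 'r':2, 'u':1
C (first-col start): C('$')=0, C('8')=1, C('O')=2, C('d')=3, C('l')=4, C('m')=6, C('o')=7, C('r')=8, C('u')=10
L[0]='8': occ=0, LF[0]=C('8')+0=1+0=1
L[1]='O': occ=0, LF[1]=C('O')+0=2+0=2
L[2]='l': occ=0, LF[2]=C('l')+0=4+0=4
L[3]='$': occ=0, LF[3]=C('$')+0=0+0=0
L[4]='l': occ=1, LF[4]=C('l')+1=4+1=5
L[5]='o': occ=0, LF[5]=C('o')+0=7+0=7
L[6]='u': occ=0, LF[6]=C('u')+0=10+0=10
L[7]='r': occ=0, LF[7]=C('r')+0=8+0=8
L[8]='m': occ=0, LF[8]=C('m')+0=6+0=6
L[9]='d': occ=0, LF[9]=C('d')+0=3+0=3
L[10]='r': occ=1, LF[10]=C('r')+1=8+1=9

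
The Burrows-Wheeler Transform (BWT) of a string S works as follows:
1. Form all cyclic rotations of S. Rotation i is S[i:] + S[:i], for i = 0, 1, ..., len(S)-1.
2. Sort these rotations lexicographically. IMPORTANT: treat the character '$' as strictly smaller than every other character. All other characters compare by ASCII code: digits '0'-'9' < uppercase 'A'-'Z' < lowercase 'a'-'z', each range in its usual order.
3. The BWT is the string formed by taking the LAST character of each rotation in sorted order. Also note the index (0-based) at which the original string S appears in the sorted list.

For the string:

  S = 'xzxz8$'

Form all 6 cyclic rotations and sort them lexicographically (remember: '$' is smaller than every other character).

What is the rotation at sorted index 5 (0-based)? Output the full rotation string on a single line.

All 6 rotations (rotation i = S[i:]+S[:i]):
  rot[0] = xzxz8$
  rot[1] = zxz8$x
  rot[2] = xz8$xz
  rot[3] = z8$xzx
  rot[4] = 8$xzxz
  rot[5] = $xzxz8
Sorted (with $ < everything):
  sorted[0] = $xzxz8
  sorted[1] = 8$xzxz
  sorted[2] = xz8$xz
  sorted[3] = xzxz8$
  sorted[4] = z8$xzx
  sorted[5] = zxz8$x
sorted[5] = zxz8$x

Answer: zxz8$x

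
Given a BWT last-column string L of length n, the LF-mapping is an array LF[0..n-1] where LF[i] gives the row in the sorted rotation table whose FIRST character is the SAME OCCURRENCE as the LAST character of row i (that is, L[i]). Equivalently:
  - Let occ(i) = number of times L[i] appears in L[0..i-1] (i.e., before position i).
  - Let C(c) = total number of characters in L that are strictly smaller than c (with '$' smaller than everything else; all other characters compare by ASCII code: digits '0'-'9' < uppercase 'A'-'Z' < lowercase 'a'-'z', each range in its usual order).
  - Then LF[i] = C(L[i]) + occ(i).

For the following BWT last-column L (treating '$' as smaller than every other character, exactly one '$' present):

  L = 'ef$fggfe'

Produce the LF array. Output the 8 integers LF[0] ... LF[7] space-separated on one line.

Answer: 1 3 0 4 6 7 5 2

Derivation:
Char counts: '$':1, 'e':2, 'f':3, 'g':2
C (first-col start): C('$')=0, C('e')=1, C('f')=3, C('g')=6
L[0]='e': occ=0, LF[0]=C('e')+0=1+0=1
L[1]='f': occ=0, LF[1]=C('f')+0=3+0=3
L[2]='$': occ=0, LF[2]=C('$')+0=0+0=0
L[3]='f': occ=1, LF[3]=C('f')+1=3+1=4
L[4]='g': occ=0, LF[4]=C('g')+0=6+0=6
L[5]='g': occ=1, LF[5]=C('g')+1=6+1=7
L[6]='f': occ=2, LF[6]=C('f')+2=3+2=5
L[7]='e': occ=1, LF[7]=C('e')+1=1+1=2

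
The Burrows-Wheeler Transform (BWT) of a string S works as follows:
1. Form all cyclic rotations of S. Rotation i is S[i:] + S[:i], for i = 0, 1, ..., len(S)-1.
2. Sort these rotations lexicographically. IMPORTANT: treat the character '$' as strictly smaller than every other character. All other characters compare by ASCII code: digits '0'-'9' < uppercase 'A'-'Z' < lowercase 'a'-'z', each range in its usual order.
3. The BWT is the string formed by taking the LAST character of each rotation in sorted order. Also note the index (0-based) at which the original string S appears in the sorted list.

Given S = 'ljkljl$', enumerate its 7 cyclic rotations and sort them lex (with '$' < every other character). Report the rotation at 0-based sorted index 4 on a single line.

Answer: l$ljklj

Derivation:
All 7 rotations (rotation i = S[i:]+S[:i]):
  rot[0] = ljkljl$
  rot[1] = jkljl$l
  rot[2] = kljl$lj
  rot[3] = ljl$ljk
  rot[4] = jl$ljkl
  rot[5] = l$ljklj
  rot[6] = $ljkljl
Sorted (with $ < everything):
  sorted[0] = $ljkljl
  sorted[1] = jkljl$l
  sorted[2] = jl$ljkl
  sorted[3] = kljl$lj
  sorted[4] = l$ljklj
  sorted[5] = ljkljl$
  sorted[6] = ljl$ljk
sorted[4] = l$ljklj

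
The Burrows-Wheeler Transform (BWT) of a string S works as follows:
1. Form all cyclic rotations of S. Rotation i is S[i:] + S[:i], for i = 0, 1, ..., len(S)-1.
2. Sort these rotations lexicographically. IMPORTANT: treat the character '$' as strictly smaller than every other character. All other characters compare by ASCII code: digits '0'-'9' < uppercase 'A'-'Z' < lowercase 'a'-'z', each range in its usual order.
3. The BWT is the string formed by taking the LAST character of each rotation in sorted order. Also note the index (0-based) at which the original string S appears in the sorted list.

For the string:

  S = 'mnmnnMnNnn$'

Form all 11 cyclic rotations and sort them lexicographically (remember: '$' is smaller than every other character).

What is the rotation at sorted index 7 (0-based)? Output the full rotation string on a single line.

All 11 rotations (rotation i = S[i:]+S[:i]):
  rot[0] = mnmnnMnNnn$
  rot[1] = nmnnMnNnn$m
  rot[2] = mnnMnNnn$mn
  rot[3] = nnMnNnn$mnm
  rot[4] = nMnNnn$mnmn
  rot[5] = MnNnn$mnmnn
  rot[6] = nNnn$mnmnnM
  rot[7] = Nnn$mnmnnMn
  rot[8] = nn$mnmnnMnN
  rot[9] = n$mnmnnMnNn
  rot[10] = $mnmnnMnNnn
Sorted (with $ < everything):
  sorted[0] = $mnmnnMnNnn
  sorted[1] = MnNnn$mnmnn
  sorted[2] = Nnn$mnmnnMn
  sorted[3] = mnmnnMnNnn$
  sorted[4] = mnnMnNnn$mn
  sorted[5] = n$mnmnnMnNn
  sorted[6] = nMnNnn$mnmn
  sorted[7] = nNnn$mnmnnM
  sorted[8] = nmnnMnNnn$m
  sorted[9] = nn$mnmnnMnN
  sorted[10] = nnMnNnn$mnm
sorted[7] = nNnn$mnmnnM

Answer: nNnn$mnmnnM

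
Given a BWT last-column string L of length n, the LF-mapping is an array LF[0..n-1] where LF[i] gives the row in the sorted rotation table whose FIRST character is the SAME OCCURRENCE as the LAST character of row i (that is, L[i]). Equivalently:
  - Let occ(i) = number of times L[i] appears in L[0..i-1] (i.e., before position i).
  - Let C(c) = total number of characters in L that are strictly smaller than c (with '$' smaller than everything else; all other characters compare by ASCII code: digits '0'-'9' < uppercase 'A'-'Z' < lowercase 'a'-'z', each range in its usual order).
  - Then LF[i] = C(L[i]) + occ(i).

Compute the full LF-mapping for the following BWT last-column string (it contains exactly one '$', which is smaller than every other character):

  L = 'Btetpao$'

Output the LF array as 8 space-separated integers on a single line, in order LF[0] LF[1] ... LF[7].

Answer: 1 6 3 7 5 2 4 0

Derivation:
Char counts: '$':1, 'B':1, 'a':1, 'e':1, 'o':1, 'p':1, 't':2
C (first-col start): C('$')=0, C('B')=1, C('a')=2, C('e')=3, C('o')=4, C('p')=5, C('t')=6
L[0]='B': occ=0, LF[0]=C('B')+0=1+0=1
L[1]='t': occ=0, LF[1]=C('t')+0=6+0=6
L[2]='e': occ=0, LF[2]=C('e')+0=3+0=3
L[3]='t': occ=1, LF[3]=C('t')+1=6+1=7
L[4]='p': occ=0, LF[4]=C('p')+0=5+0=5
L[5]='a': occ=0, LF[5]=C('a')+0=2+0=2
L[6]='o': occ=0, LF[6]=C('o')+0=4+0=4
L[7]='$': occ=0, LF[7]=C('$')+0=0+0=0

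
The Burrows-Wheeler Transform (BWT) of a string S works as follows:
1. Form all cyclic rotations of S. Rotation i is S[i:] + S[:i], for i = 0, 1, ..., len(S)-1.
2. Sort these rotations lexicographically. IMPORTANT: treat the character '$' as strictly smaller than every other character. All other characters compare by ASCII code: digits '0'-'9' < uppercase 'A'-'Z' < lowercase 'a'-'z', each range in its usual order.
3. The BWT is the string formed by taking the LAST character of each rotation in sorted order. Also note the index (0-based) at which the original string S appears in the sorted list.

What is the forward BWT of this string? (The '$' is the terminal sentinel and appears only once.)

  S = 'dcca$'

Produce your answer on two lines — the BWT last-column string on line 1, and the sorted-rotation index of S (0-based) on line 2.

All 5 rotations (rotation i = S[i:]+S[:i]):
  rot[0] = dcca$
  rot[1] = cca$d
  rot[2] = ca$dc
  rot[3] = a$dcc
  rot[4] = $dcca
Sorted (with $ < everything):
  sorted[0] = $dcca  (last char: 'a')
  sorted[1] = a$dcc  (last char: 'c')
  sorted[2] = ca$dc  (last char: 'c')
  sorted[3] = cca$d  (last char: 'd')
  sorted[4] = dcca$  (last char: '$')
Last column: accd$
Original string S is at sorted index 4

Answer: accd$
4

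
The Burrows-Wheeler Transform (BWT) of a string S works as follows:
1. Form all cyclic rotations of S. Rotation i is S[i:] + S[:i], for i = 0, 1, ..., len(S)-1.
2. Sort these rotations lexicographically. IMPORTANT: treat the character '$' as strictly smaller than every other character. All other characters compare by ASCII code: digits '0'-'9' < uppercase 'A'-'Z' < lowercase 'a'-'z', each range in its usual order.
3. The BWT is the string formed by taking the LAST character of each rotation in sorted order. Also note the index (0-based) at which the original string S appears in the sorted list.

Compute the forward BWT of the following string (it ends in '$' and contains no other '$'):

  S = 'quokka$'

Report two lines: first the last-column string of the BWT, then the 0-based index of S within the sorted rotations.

All 7 rotations (rotation i = S[i:]+S[:i]):
  rot[0] = quokka$
  rot[1] = uokka$q
  rot[2] = okka$qu
  rot[3] = kka$quo
  rot[4] = ka$quok
  rot[5] = a$quokk
  rot[6] = $quokka
Sorted (with $ < everything):
  sorted[0] = $quokka  (last char: 'a')
  sorted[1] = a$quokk  (last char: 'k')
  sorted[2] = ka$quok  (last char: 'k')
  sorted[3] = kka$quo  (last char: 'o')
  sorted[4] = okka$qu  (last char: 'u')
  sorted[5] = quokka$  (last char: '$')
  sorted[6] = uokka$q  (last char: 'q')
Last column: akkou$q
Original string S is at sorted index 5

Answer: akkou$q
5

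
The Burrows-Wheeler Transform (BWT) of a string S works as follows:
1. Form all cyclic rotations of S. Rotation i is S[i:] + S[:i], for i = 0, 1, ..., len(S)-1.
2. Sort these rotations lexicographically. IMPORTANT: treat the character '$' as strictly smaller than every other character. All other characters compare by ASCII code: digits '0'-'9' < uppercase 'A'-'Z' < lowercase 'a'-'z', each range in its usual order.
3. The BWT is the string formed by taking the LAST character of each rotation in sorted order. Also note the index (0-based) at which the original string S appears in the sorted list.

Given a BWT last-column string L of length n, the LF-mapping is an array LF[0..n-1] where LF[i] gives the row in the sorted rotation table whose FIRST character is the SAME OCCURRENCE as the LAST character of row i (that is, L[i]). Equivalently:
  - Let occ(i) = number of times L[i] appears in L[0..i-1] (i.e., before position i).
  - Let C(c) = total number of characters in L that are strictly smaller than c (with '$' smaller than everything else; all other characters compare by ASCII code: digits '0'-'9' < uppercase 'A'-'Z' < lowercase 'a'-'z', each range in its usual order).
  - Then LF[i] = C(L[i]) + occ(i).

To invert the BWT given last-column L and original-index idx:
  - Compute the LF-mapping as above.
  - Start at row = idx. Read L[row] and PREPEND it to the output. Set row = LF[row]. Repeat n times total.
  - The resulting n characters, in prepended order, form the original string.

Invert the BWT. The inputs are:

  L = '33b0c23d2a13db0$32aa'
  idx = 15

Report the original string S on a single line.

Answer: b0ada32c2230133bad3$

Derivation:
LF mapping: 7 8 15 1 17 4 9 18 5 12 3 10 19 16 2 0 11 6 13 14
Walk LF starting at row 15, prepending L[row]:
  step 1: row=15, L[15]='$', prepend. Next row=LF[15]=0
  step 2: row=0, L[0]='3', prepend. Next row=LF[0]=7
  step 3: row=7, L[7]='d', prepend. Next row=LF[7]=18
  step 4: row=18, L[18]='a', prepend. Next row=LF[18]=13
  step 5: row=13, L[13]='b', prepend. Next row=LF[13]=16
  step 6: row=16, L[16]='3', prepend. Next row=LF[16]=11
  step 7: row=11, L[11]='3', prepend. Next row=LF[11]=10
  step 8: row=10, L[10]='1', prepend. Next row=LF[10]=3
  step 9: row=3, L[3]='0', prepend. Next row=LF[3]=1
  step 10: row=1, L[1]='3', prepend. Next row=LF[1]=8
  step 11: row=8, L[8]='2', prepend. Next row=LF[8]=5
  step 12: row=5, L[5]='2', prepend. Next row=LF[5]=4
  step 13: row=4, L[4]='c', prepend. Next row=LF[4]=17
  step 14: row=17, L[17]='2', prepend. Next row=LF[17]=6
  step 15: row=6, L[6]='3', prepend. Next row=LF[6]=9
  step 16: row=9, L[9]='a', prepend. Next row=LF[9]=12
  step 17: row=12, L[12]='d', prepend. Next row=LF[12]=19
  step 18: row=19, L[19]='a', prepend. Next row=LF[19]=14
  step 19: row=14, L[14]='0', prepend. Next row=LF[14]=2
  step 20: row=2, L[2]='b', prepend. Next row=LF[2]=15
Reversed output: b0ada32c2230133bad3$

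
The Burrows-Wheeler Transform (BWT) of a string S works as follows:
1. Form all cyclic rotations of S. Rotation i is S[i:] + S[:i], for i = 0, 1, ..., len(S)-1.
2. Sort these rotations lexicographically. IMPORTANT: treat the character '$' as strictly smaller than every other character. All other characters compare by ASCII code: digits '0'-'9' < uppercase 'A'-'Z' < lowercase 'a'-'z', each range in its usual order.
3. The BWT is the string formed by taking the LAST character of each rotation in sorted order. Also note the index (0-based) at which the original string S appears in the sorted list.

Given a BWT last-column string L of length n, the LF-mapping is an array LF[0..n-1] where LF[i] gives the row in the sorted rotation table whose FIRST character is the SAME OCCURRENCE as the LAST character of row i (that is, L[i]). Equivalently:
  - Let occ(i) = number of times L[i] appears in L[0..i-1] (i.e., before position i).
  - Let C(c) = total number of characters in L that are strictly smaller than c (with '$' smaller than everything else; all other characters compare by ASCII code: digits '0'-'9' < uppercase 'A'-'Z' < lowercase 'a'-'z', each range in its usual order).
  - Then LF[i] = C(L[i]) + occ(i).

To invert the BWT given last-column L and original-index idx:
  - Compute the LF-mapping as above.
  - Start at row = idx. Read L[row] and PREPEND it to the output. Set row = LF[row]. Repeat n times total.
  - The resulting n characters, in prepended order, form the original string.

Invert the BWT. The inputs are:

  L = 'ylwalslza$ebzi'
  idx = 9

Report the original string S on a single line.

Answer: sizzlewallaby$

Derivation:
LF mapping: 11 6 10 1 7 9 8 12 2 0 4 3 13 5
Walk LF starting at row 9, prepending L[row]:
  step 1: row=9, L[9]='$', prepend. Next row=LF[9]=0
  step 2: row=0, L[0]='y', prepend. Next row=LF[0]=11
  step 3: row=11, L[11]='b', prepend. Next row=LF[11]=3
  step 4: row=3, L[3]='a', prepend. Next row=LF[3]=1
  step 5: row=1, L[1]='l', prepend. Next row=LF[1]=6
  step 6: row=6, L[6]='l', prepend. Next row=LF[6]=8
  step 7: row=8, L[8]='a', prepend. Next row=LF[8]=2
  step 8: row=2, L[2]='w', prepend. Next row=LF[2]=10
  step 9: row=10, L[10]='e', prepend. Next row=LF[10]=4
  step 10: row=4, L[4]='l', prepend. Next row=LF[4]=7
  step 11: row=7, L[7]='z', prepend. Next row=LF[7]=12
  step 12: row=12, L[12]='z', prepend. Next row=LF[12]=13
  step 13: row=13, L[13]='i', prepend. Next row=LF[13]=5
  step 14: row=5, L[5]='s', prepend. Next row=LF[5]=9
Reversed output: sizzlewallaby$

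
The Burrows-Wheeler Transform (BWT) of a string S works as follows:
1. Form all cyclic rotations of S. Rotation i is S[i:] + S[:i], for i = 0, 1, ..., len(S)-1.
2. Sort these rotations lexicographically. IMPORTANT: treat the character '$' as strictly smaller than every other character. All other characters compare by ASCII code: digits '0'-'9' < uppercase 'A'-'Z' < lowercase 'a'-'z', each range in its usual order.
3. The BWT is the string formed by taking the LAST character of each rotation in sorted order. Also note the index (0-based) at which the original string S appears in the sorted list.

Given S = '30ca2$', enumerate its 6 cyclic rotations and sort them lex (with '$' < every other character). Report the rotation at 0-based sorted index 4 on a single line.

Answer: a2$30c

Derivation:
All 6 rotations (rotation i = S[i:]+S[:i]):
  rot[0] = 30ca2$
  rot[1] = 0ca2$3
  rot[2] = ca2$30
  rot[3] = a2$30c
  rot[4] = 2$30ca
  rot[5] = $30ca2
Sorted (with $ < everything):
  sorted[0] = $30ca2
  sorted[1] = 0ca2$3
  sorted[2] = 2$30ca
  sorted[3] = 30ca2$
  sorted[4] = a2$30c
  sorted[5] = ca2$30
sorted[4] = a2$30c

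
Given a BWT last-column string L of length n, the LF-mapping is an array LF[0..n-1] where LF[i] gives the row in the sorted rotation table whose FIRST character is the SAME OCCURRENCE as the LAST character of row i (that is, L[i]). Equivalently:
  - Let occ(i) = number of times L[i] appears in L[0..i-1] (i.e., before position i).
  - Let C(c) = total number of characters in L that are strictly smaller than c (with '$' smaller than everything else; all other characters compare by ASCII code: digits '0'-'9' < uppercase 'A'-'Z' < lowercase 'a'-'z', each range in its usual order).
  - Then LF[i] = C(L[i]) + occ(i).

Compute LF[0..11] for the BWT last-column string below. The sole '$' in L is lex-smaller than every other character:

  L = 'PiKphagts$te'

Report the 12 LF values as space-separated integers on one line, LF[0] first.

Answer: 2 7 1 8 6 3 5 10 9 0 11 4

Derivation:
Char counts: '$':1, 'K':1, 'P':1, 'a':1, 'e':1, 'g':1, 'h':1, 'i':1, 'p':1, 's':1, 't':2
C (first-col start): C('$')=0, C('K')=1, C('P')=2, C('a')=3, C('e')=4, C('g')=5, C('h')=6, C('i')=7, C('p')=8, C('s')=9, C('t')=10
L[0]='P': occ=0, LF[0]=C('P')+0=2+0=2
L[1]='i': occ=0, LF[1]=C('i')+0=7+0=7
L[2]='K': occ=0, LF[2]=C('K')+0=1+0=1
L[3]='p': occ=0, LF[3]=C('p')+0=8+0=8
L[4]='h': occ=0, LF[4]=C('h')+0=6+0=6
L[5]='a': occ=0, LF[5]=C('a')+0=3+0=3
L[6]='g': occ=0, LF[6]=C('g')+0=5+0=5
L[7]='t': occ=0, LF[7]=C('t')+0=10+0=10
L[8]='s': occ=0, LF[8]=C('s')+0=9+0=9
L[9]='$': occ=0, LF[9]=C('$')+0=0+0=0
L[10]='t': occ=1, LF[10]=C('t')+1=10+1=11
L[11]='e': occ=0, LF[11]=C('e')+0=4+0=4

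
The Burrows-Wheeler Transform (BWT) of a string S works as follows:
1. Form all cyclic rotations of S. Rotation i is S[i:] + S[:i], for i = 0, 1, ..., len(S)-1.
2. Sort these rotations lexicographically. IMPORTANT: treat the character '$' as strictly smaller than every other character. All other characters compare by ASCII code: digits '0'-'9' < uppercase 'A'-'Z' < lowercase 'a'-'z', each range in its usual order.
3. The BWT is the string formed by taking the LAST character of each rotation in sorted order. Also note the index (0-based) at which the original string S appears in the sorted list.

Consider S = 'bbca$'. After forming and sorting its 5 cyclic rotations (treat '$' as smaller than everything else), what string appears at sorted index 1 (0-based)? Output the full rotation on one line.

Answer: a$bbc

Derivation:
All 5 rotations (rotation i = S[i:]+S[:i]):
  rot[0] = bbca$
  rot[1] = bca$b
  rot[2] = ca$bb
  rot[3] = a$bbc
  rot[4] = $bbca
Sorted (with $ < everything):
  sorted[0] = $bbca
  sorted[1] = a$bbc
  sorted[2] = bbca$
  sorted[3] = bca$b
  sorted[4] = ca$bb
sorted[1] = a$bbc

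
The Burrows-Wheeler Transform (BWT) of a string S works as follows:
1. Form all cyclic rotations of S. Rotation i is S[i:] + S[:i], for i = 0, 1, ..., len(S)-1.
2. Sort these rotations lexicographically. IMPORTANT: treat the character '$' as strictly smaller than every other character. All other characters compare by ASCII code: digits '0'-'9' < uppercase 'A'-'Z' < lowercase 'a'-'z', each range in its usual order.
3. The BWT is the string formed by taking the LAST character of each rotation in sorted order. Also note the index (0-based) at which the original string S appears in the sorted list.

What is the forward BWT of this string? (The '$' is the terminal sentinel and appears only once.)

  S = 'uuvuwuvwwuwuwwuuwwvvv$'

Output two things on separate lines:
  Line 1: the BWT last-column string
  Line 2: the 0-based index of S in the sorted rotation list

Answer: v$wuwvwwuvuvwuwuwuwuvu
1

Derivation:
All 22 rotations (rotation i = S[i:]+S[:i]):
  rot[0] = uuvuwuvwwuwuwwuuwwvvv$
  rot[1] = uvuwuvwwuwuwwuuwwvvv$u
  rot[2] = vuwuvwwuwuwwuuwwvvv$uu
  rot[3] = uwuvwwuwuwwuuwwvvv$uuv
  rot[4] = wuvwwuwuwwuuwwvvv$uuvu
  rot[5] = uvwwuwuwwuuwwvvv$uuvuw
  rot[6] = vwwuwuwwuuwwvvv$uuvuwu
  rot[7] = wwuwuwwuuwwvvv$uuvuwuv
  rot[8] = wuwuwwuuwwvvv$uuvuwuvw
  rot[9] = uwuwwuuwwvvv$uuvuwuvww
  rot[10] = wuwwuuwwvvv$uuvuwuvwwu
  rot[11] = uwwuuwwvvv$uuvuwuvwwuw
  rot[12] = wwuuwwvvv$uuvuwuvwwuwu
  rot[13] = wuuwwvvv$uuvuwuvwwuwuw
  rot[14] = uuwwvvv$uuvuwuvwwuwuww
  rot[15] = uwwvvv$uuvuwuvwwuwuwwu
  rot[16] = wwvvv$uuvuwuvwwuwuwwuu
  rot[17] = wvvv$uuvuwuvwwuwuwwuuw
  rot[18] = vvv$uuvuwuvwwuwuwwuuww
  rot[19] = vv$uuvuwuvwwuwuwwuuwwv
  rot[20] = v$uuvuwuvwwuwuwwuuwwvv
  rot[21] = $uuvuwuvwwuwuwwuuwwvvv
Sorted (with $ < everything):
  sorted[0] = $uuvuwuvwwuwuwwuuwwvvv  (last char: 'v')
  sorted[1] = uuvuwuvwwuwuwwuuwwvvv$  (last char: '$')
  sorted[2] = uuwwvvv$uuvuwuvwwuwuww  (last char: 'w')
  sorted[3] = uvuwuvwwuwuwwuuwwvvv$u  (last char: 'u')
  sorted[4] = uvwwuwuwwuuwwvvv$uuvuw  (last char: 'w')
  sorted[5] = uwuvwwuwuwwuuwwvvv$uuv  (last char: 'v')
  sorted[6] = uwuwwuuwwvvv$uuvuwuvww  (last char: 'w')
  sorted[7] = uwwuuwwvvv$uuvuwuvwwuw  (last char: 'w')
  sorted[8] = uwwvvv$uuvuwuvwwuwuwwu  (last char: 'u')
  sorted[9] = v$uuvuwuvwwuwuwwuuwwvv  (last char: 'v')
  sorted[10] = vuwuvwwuwuwwuuwwvvv$uu  (last char: 'u')
  sorted[11] = vv$uuvuwuvwwuwuwwuuwwv  (last char: 'v')
  sorted[12] = vvv$uuvuwuvwwuwuwwuuww  (last char: 'w')
  sorted[13] = vwwuwuwwuuwwvvv$uuvuwu  (last char: 'u')
  sorted[14] = wuuwwvvv$uuvuwuvwwuwuw  (last char: 'w')
  sorted[15] = wuvwwuwuwwuuwwvvv$uuvu  (last char: 'u')
  sorted[16] = wuwuwwuuwwvvv$uuvuwuvw  (last char: 'w')
  sorted[17] = wuwwuuwwvvv$uuvuwuvwwu  (last char: 'u')
  sorted[18] = wvvv$uuvuwuvwwuwuwwuuw  (last char: 'w')
  sorted[19] = wwuuwwvvv$uuvuwuvwwuwu  (last char: 'u')
  sorted[20] = wwuwuwwuuwwvvv$uuvuwuv  (last char: 'v')
  sorted[21] = wwvvv$uuvuwuvwwuwuwwuu  (last char: 'u')
Last column: v$wuwvwwuvuvwuwuwuwuvu
Original string S is at sorted index 1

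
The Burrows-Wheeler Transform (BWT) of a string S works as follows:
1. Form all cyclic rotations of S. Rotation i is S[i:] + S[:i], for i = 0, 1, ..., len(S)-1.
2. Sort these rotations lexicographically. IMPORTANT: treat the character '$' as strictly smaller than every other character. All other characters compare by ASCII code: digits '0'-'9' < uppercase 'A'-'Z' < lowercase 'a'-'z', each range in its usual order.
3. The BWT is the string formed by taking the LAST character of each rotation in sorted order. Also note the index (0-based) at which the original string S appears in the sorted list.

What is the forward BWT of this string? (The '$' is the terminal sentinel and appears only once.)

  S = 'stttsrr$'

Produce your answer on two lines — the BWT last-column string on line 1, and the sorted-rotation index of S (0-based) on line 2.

All 8 rotations (rotation i = S[i:]+S[:i]):
  rot[0] = stttsrr$
  rot[1] = tttsrr$s
  rot[2] = ttsrr$st
  rot[3] = tsrr$stt
  rot[4] = srr$sttt
  rot[5] = rr$sttts
  rot[6] = r$stttsr
  rot[7] = $stttsrr
Sorted (with $ < everything):
  sorted[0] = $stttsrr  (last char: 'r')
  sorted[1] = r$stttsr  (last char: 'r')
  sorted[2] = rr$sttts  (last char: 's')
  sorted[3] = srr$sttt  (last char: 't')
  sorted[4] = stttsrr$  (last char: '$')
  sorted[5] = tsrr$stt  (last char: 't')
  sorted[6] = ttsrr$st  (last char: 't')
  sorted[7] = tttsrr$s  (last char: 's')
Last column: rrst$tts
Original string S is at sorted index 4

Answer: rrst$tts
4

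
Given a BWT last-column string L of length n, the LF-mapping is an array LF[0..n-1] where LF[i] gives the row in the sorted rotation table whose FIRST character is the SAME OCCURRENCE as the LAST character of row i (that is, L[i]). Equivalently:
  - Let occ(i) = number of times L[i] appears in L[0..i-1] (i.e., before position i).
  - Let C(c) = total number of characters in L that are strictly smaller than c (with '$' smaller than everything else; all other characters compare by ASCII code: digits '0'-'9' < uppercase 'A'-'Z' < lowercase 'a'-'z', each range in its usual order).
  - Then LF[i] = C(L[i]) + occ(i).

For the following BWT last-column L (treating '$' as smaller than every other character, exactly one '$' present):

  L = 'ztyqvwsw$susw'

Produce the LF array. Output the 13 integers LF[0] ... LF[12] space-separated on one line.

Char counts: '$':1, 'q':1, 's':3, 't':1, 'u':1, 'v':1, 'w':3, 'y':1, 'z':1
C (first-col start): C('$')=0, C('q')=1, C('s')=2, C('t')=5, C('u')=6, C('v')=7, C('w')=8, C('y')=11, C('z')=12
L[0]='z': occ=0, LF[0]=C('z')+0=12+0=12
L[1]='t': occ=0, LF[1]=C('t')+0=5+0=5
L[2]='y': occ=0, LF[2]=C('y')+0=11+0=11
L[3]='q': occ=0, LF[3]=C('q')+0=1+0=1
L[4]='v': occ=0, LF[4]=C('v')+0=7+0=7
L[5]='w': occ=0, LF[5]=C('w')+0=8+0=8
L[6]='s': occ=0, LF[6]=C('s')+0=2+0=2
L[7]='w': occ=1, LF[7]=C('w')+1=8+1=9
L[8]='$': occ=0, LF[8]=C('$')+0=0+0=0
L[9]='s': occ=1, LF[9]=C('s')+1=2+1=3
L[10]='u': occ=0, LF[10]=C('u')+0=6+0=6
L[11]='s': occ=2, LF[11]=C('s')+2=2+2=4
L[12]='w': occ=2, LF[12]=C('w')+2=8+2=10

Answer: 12 5 11 1 7 8 2 9 0 3 6 4 10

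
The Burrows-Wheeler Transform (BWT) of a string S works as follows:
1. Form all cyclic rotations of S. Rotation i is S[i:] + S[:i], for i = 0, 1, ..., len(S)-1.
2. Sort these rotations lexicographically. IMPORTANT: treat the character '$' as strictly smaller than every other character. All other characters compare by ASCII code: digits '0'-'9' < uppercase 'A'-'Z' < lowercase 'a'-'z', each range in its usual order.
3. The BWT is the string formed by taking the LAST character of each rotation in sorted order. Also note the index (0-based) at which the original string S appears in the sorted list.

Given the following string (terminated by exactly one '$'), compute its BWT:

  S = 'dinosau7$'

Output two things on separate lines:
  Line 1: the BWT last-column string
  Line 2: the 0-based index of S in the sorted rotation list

Answer: 7us$dinoa
3

Derivation:
All 9 rotations (rotation i = S[i:]+S[:i]):
  rot[0] = dinosau7$
  rot[1] = inosau7$d
  rot[2] = nosau7$di
  rot[3] = osau7$din
  rot[4] = sau7$dino
  rot[5] = au7$dinos
  rot[6] = u7$dinosa
  rot[7] = 7$dinosau
  rot[8] = $dinosau7
Sorted (with $ < everything):
  sorted[0] = $dinosau7  (last char: '7')
  sorted[1] = 7$dinosau  (last char: 'u')
  sorted[2] = au7$dinos  (last char: 's')
  sorted[3] = dinosau7$  (last char: '$')
  sorted[4] = inosau7$d  (last char: 'd')
  sorted[5] = nosau7$di  (last char: 'i')
  sorted[6] = osau7$din  (last char: 'n')
  sorted[7] = sau7$dino  (last char: 'o')
  sorted[8] = u7$dinosa  (last char: 'a')
Last column: 7us$dinoa
Original string S is at sorted index 3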